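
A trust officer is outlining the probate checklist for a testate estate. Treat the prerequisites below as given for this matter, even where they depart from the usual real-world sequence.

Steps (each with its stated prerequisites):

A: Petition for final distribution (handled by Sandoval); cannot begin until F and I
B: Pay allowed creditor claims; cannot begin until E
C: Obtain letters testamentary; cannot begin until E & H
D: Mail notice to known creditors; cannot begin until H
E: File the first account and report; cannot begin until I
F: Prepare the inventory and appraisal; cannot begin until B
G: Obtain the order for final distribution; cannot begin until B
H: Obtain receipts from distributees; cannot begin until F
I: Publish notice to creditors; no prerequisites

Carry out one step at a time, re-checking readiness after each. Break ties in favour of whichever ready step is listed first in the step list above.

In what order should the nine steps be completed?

I is the only step with nothing outstanding, so it goes first.
That leaves E as the only ready step → E.
B needed E, now all done → B.
F and G are both available; F is listed earlier → F.
A and H now also ready, so the ready set is {A, G, H}; A is listed earlier → A.
Now G and H have their prerequisites met. G is listed earlier, so G next.
H is the only step now ready → H.
Ready: C and D. C is listed earlier → C.
D needed H, now all done → D.

I → E → B → F → A → G → H → C → D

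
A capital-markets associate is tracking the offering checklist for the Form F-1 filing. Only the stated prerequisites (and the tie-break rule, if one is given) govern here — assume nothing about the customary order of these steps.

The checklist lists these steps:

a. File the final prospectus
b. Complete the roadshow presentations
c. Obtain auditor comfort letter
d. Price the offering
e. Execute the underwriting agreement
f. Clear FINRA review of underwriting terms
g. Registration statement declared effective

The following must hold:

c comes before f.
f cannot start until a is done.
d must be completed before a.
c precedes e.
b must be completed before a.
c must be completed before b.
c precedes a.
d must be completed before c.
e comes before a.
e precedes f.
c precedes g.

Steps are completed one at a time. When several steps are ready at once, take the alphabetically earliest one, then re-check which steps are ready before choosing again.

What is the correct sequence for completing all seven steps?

d → c → b → e → a → f → g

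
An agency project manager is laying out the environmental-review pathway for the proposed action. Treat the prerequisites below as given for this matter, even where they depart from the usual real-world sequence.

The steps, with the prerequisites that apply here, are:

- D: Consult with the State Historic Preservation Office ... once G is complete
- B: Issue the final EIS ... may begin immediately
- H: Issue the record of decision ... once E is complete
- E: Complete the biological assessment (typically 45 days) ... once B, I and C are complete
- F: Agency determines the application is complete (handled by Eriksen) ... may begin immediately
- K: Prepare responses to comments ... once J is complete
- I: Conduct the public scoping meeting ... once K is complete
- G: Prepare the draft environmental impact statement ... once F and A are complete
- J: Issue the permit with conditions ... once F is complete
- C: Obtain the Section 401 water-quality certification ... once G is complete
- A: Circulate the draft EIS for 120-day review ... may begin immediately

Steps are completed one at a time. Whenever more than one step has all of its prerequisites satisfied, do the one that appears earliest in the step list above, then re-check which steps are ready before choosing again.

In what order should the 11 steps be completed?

B F J K I A G D C E H

Nothing is required for B, F and A. B is listed earlier → B first.
Ready: F and A. F is listed earlier → F.
J now also ready, so the ready set is {J, A}; J is listed earlier → J.
Ready: K and A. K is listed earlier → K.
I and A are both available; I is listed earlier → I.
A is the only step now ready → A.
Next only G has its prerequisites met → G.
D and C are both available; D is listed earlier → D.
C is the only step now ready → C.
E needed B, I and C, now all done → E.
H needed E, now all done → H.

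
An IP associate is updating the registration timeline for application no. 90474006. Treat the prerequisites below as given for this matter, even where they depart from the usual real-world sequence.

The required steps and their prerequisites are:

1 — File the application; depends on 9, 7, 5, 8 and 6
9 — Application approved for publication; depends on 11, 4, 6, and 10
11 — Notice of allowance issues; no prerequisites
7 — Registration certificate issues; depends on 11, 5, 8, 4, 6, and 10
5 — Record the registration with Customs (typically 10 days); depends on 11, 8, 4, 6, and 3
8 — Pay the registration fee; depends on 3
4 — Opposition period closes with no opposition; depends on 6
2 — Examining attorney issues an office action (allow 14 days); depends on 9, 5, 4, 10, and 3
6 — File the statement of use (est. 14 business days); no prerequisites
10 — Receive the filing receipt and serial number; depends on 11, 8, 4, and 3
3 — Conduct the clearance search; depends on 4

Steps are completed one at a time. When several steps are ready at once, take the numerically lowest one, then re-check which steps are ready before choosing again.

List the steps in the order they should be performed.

6 → 4 → 3 → 8 → 11 → 5 → 10 → 7 → 9 → 1 → 2

Nothing is required for 6 and 11. 6 has the earlier label → 6 first.
4 and 11 are both available; 4 has the earlier label → 4.
3 now also ready, so the ready set is {3, 11}; 3 has the earlier label → 3.
8 now also ready, so the ready set is {8, 11}; 8 has the earlier label → 8.
Next only 11 has its prerequisites met → 11.
Now 5 and 10 have their prerequisites met. 5 has the earlier label, so 5 next.
10 needed 3, 4, 8 and 11, now all done → 10.
Now 7 and 9 have their prerequisites met. 7 has the earlier label, so 7 next.
9 needed 4, 6, 10 and 11, now all done → 9.
Now 1 and 2 have their prerequisites met. 1 has the earlier label, so 1 next.
Next only 2 has its prerequisites met → 2.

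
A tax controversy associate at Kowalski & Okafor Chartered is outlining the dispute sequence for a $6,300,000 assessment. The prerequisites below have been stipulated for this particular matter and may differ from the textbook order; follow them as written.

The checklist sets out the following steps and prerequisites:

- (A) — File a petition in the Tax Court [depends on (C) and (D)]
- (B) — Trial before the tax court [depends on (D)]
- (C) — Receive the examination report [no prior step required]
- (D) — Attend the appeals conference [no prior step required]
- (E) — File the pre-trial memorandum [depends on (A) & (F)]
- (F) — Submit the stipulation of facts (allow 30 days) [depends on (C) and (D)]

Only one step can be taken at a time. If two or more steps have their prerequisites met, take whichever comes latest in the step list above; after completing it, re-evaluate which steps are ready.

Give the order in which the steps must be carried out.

(D) and (C) have no prerequisites; (D) is listed later, so (D) is first.
Ready: (C) and (B). (C) is listed later → (C).
Now (F), (B) and (A) have their prerequisites met. (F) is listed later, so (F) next.
Ready: (B) and (A). (B) is listed later → (B).
Next only (A) has its prerequisites met → (A).
(E) needed (F) and (A), now all done → (E).

(D) (C) (F) (B) (A) (E)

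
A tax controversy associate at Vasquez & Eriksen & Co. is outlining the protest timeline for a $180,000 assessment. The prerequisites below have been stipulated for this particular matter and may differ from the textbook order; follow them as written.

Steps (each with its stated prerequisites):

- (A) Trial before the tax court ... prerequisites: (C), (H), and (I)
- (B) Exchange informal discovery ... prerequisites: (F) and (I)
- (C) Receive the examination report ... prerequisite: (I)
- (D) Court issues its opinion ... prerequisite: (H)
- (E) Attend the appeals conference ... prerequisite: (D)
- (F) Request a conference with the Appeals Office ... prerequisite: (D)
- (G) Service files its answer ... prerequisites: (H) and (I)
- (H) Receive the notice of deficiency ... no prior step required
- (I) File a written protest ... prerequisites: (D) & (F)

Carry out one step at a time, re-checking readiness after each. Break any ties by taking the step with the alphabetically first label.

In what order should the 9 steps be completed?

(H), (D), (E), (F), (I), (B), (C), (A), (G)

Only (H) has no prerequisites, so it is first.
That leaves (D) as the only ready step → (D).
(E) and (F) are both available; (E) has the earlier label → (E).
(F) needed (D), now all done → (F).
Next only (I) has its prerequisites met → (I).
Ready: (B), (C) and (G). (B) has the earlier label → (B).
(C) and (G) are both available; (C) has the earlier label → (C).
(A) and (G) are both available; (A) has the earlier label → (A).
(G) needed (H) and (I), now all done → (G).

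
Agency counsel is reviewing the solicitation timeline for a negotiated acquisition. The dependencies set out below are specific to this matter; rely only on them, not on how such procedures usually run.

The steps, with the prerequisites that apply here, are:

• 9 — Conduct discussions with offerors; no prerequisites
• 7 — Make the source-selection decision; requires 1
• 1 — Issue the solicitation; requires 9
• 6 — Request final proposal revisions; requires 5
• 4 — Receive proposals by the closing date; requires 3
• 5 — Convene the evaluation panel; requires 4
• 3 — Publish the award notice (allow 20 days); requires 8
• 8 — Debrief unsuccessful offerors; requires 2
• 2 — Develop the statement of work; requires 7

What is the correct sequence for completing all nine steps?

9, 1, 7, 2, 8, 3, 4, 5, 6

9 has no prerequisites → 9 first.
1 needed 9, now all done → 1.
7 is the only step now ready → 7.
That leaves 2 as the only ready step → 2.
8 is the only step now ready → 8.
Next only 3 has its prerequisites met → 3.
4 needed 3, now all done → 4.
5 is the only step now ready → 5.
6 needed 5, now all done → 6.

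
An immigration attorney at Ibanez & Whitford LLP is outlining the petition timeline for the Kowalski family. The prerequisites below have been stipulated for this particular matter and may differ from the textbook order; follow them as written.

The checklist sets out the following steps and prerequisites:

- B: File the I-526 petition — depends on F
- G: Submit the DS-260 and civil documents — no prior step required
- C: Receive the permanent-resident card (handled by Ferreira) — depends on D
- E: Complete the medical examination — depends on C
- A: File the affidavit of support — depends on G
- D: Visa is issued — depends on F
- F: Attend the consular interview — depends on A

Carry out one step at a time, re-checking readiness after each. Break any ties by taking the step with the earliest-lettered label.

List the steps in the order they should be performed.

Only G has no prerequisites, so it is first.
That leaves A as the only ready step → A.
F needed A, now all done → F.
Now B and D have their prerequisites met. B has the earlier label, so B next.
That leaves D as the only ready step → D.
C needed D, now all done → C.
Next only E has its prerequisites met → E.

G, A, F, B, D, C, E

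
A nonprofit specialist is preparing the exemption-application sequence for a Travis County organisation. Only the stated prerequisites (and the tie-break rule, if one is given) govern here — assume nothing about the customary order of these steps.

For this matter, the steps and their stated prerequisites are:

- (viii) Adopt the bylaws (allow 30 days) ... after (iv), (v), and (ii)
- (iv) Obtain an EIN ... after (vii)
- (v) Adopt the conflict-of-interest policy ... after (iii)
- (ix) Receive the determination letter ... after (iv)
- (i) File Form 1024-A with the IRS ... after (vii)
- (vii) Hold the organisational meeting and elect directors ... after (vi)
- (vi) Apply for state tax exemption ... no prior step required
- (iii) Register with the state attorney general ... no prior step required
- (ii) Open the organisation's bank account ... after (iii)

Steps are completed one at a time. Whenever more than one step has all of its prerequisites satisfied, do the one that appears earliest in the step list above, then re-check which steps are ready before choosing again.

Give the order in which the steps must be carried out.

(vi), (vii), (iv), (ix), (i), (iii), (v), (ii), (viii)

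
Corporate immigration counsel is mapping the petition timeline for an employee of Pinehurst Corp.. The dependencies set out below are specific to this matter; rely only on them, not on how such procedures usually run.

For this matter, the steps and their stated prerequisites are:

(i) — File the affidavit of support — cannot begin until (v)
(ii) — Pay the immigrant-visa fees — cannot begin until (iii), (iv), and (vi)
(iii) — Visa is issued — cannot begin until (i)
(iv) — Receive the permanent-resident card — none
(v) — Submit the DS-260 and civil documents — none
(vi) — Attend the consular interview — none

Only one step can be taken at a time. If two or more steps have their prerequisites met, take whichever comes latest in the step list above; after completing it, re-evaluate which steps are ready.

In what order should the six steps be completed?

(vi), (v), (iv), (i), (iii), (ii)

(vi), (v) and (iv) have no prerequisites; (vi) is listed later, so (vi) is first.
Ready: (v) and (iv). (v) is listed later → (v).
Ready: (iv) and (i). (iv) is listed later → (iv).
(i) needed (v), now all done → (i).
(iii) needed (i), now all done → (iii).
Next only (ii) has its prerequisites met → (ii).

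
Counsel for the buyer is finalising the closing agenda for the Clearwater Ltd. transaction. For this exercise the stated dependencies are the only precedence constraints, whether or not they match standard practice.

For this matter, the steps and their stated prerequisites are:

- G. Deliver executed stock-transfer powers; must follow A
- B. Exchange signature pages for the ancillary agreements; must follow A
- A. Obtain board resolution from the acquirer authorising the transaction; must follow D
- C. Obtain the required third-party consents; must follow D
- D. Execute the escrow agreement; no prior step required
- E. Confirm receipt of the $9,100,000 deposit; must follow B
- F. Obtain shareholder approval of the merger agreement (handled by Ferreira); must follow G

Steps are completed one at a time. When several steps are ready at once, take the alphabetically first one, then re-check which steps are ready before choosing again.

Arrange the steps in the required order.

D, A, B, C, E, G, F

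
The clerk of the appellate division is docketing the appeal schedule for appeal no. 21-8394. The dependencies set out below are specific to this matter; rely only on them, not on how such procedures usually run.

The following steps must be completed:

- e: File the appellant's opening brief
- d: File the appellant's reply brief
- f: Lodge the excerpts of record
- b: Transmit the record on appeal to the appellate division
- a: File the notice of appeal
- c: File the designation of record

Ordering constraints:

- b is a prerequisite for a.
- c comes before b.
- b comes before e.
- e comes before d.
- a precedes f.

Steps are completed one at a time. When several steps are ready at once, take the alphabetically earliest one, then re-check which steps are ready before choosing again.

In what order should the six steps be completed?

Only c has no prerequisites, so it is first.
b needed c, now all done → b.
a and e are both available; a has the earlier label → a.
e and f are both available; e has the earlier label → e.
d now also ready, so the ready set is {d, f}; d has the earlier label → d.
Next only f has its prerequisites met → f.

c, b, a, e, d, f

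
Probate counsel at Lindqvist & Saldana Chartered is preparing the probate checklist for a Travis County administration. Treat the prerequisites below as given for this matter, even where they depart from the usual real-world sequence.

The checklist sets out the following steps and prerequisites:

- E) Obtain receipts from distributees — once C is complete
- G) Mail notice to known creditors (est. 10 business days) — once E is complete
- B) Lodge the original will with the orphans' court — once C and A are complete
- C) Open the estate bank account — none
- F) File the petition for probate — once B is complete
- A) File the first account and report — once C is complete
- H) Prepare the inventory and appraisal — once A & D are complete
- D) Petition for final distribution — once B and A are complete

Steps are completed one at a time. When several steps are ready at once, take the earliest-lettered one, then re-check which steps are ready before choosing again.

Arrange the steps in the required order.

C is the only step with nothing outstanding, so it goes first.
Ready: A and E. A has the earlier label → A.
Ready: B and E. B has the earlier label → B.
D, E and F are all available; D has the earlier label → D.
Now E, F and H have their prerequisites met. E has the earlier label, so E next.
G now also ready, so the ready set is {F, G, H}; F has the earlier label → F.
Ready: G and H. G has the earlier label → G.
H is the only step now ready → H.

C A B D E F G H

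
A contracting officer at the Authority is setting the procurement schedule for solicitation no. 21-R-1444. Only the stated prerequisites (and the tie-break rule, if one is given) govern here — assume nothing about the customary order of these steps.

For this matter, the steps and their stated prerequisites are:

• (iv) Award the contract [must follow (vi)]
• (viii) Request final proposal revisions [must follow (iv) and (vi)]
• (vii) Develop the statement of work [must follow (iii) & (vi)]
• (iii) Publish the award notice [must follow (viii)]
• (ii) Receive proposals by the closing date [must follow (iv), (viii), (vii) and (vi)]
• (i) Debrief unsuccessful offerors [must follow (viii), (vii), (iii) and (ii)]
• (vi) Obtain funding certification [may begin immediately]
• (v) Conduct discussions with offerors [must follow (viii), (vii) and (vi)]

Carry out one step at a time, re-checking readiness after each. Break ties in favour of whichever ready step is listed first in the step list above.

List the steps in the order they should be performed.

(vi), (iv), (viii), (iii), (vii), (ii), (i), (v)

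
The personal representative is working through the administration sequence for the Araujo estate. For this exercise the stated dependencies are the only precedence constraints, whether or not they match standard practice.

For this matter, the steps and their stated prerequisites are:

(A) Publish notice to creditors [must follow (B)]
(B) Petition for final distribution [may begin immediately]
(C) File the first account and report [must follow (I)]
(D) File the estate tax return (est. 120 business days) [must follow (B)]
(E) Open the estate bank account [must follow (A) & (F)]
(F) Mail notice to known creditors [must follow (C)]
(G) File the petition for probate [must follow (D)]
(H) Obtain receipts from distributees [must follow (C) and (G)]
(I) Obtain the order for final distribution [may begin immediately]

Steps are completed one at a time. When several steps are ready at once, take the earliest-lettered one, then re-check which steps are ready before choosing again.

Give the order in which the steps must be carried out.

Nothing is required for (B) and (I). (B) has the earlier label → (B) first.
(A), (D) and (I) are all available; (A) has the earlier label → (A).
Ready: (D) and (I). (D) has the earlier label → (D).
(G) and (I) are both available; (G) has the earlier label → (G).
(I) is the only step now ready → (I).
Next only (C) has its prerequisites met → (C).
Ready: (F) and (H). (F) has the earlier label → (F).
(E) now also ready, so the ready set is {(E), (H)}; (E) has the earlier label → (E).
(H) needed (C) and (G), now all done → (H).

(B), (A), (D), (G), (I), (C), (F), (E), (H)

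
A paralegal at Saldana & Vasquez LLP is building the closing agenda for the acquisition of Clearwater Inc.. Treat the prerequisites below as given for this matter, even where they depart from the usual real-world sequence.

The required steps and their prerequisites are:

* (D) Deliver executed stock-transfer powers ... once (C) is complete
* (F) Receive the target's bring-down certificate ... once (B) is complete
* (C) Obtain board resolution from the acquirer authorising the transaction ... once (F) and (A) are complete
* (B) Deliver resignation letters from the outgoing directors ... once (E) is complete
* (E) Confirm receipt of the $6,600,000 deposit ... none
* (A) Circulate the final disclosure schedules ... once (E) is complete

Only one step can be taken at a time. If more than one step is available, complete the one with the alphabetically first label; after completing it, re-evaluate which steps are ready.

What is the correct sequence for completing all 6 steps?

(E) → (A) → (B) → (F) → (C) → (D)

(E) has no prerequisites → (E) first.
Now (A) and (B) have their prerequisites met. (A) has the earlier label, so (A) next.
(B) is the only step now ready → (B).
(F) needed (B), now all done → (F).
(C) needed (A) and (F), now all done → (C).
(D) needed (C), now all done → (D).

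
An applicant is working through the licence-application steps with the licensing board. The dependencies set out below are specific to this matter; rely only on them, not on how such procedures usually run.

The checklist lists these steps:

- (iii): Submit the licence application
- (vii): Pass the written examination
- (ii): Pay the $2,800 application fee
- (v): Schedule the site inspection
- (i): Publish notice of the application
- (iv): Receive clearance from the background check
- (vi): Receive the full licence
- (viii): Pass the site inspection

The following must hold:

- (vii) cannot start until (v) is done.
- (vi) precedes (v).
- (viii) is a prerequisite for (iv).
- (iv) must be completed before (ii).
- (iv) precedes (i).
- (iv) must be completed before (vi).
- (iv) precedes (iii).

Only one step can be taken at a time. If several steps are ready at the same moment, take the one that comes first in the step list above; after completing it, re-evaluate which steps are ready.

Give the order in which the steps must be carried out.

(viii), (iv), (iii), (ii), (i), (vi), (v), (vii)

(viii) is the only step with nothing outstanding, so it goes first.
(iv) is the only step now ready → (iv).
(iii), (ii), (i) and (vi) are all available; (iii) is listed earlier → (iii).
(ii), (i) and (vi) are all available; (ii) is listed earlier → (ii).
Now (i) and (vi) have their prerequisites met. (i) is listed earlier, so (i) next.
(vi) needed (iv), now all done → (vi).
(v) needed (vi), now all done → (v).
Next only (vii) has its prerequisites met → (vii).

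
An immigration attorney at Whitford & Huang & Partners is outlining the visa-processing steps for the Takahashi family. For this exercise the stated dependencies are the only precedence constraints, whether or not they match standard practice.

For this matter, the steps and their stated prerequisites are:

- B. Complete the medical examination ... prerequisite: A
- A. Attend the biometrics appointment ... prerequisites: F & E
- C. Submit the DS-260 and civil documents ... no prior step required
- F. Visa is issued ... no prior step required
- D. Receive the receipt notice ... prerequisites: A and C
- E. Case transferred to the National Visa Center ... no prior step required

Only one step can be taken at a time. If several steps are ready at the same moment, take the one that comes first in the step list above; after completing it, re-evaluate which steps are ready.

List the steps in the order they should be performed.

Nothing is required for C, F and E. C is listed earlier → C first.
Now F and E have their prerequisites met. F is listed earlier, so F next.
Next only E has its prerequisites met → E.
A needed F and E, now all done → A.
Ready: B and D. B is listed earlier → B.
D needed A and C, now all done → D.

C → F → E → A → B → D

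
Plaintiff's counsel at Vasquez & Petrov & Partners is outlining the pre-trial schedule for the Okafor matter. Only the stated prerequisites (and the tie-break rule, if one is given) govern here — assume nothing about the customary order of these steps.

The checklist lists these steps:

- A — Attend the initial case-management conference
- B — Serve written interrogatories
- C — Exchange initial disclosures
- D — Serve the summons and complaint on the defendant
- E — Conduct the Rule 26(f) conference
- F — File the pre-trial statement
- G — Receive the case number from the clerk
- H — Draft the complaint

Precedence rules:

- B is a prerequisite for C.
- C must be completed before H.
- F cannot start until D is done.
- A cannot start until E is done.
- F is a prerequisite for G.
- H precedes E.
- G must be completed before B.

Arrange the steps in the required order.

D → F → G → B → C → H → E → A

D has no prerequisites → D first.
F needed D, now all done → F.
Next only G has its prerequisites met → G.
B is the only step now ready → B.
C is the only step now ready → C.
That leaves H as the only ready step → H.
E needed H, now all done → E.
A needed E, now all done → A.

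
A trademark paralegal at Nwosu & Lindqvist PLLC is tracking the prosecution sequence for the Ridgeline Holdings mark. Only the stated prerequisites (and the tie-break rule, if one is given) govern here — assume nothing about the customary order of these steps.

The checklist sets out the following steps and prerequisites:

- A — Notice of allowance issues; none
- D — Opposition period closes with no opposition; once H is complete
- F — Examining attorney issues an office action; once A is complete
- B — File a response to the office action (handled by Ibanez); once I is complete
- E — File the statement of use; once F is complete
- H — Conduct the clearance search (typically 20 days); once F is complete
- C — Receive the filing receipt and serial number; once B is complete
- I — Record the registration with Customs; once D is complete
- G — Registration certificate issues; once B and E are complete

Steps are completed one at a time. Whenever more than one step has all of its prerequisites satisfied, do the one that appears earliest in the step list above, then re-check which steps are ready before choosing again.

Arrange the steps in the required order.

A F E H D I B C G

A has no prerequisites → A first.
F is the only step now ready → F.
Now E and H have their prerequisites met. E is listed earlier, so E next.
H needed F, now all done → H.
D needed H, now all done → D.
That leaves I as the only ready step → I.
Next only B has its prerequisites met → B.
C and G are both available; C is listed earlier → C.
G is the only step now ready → G.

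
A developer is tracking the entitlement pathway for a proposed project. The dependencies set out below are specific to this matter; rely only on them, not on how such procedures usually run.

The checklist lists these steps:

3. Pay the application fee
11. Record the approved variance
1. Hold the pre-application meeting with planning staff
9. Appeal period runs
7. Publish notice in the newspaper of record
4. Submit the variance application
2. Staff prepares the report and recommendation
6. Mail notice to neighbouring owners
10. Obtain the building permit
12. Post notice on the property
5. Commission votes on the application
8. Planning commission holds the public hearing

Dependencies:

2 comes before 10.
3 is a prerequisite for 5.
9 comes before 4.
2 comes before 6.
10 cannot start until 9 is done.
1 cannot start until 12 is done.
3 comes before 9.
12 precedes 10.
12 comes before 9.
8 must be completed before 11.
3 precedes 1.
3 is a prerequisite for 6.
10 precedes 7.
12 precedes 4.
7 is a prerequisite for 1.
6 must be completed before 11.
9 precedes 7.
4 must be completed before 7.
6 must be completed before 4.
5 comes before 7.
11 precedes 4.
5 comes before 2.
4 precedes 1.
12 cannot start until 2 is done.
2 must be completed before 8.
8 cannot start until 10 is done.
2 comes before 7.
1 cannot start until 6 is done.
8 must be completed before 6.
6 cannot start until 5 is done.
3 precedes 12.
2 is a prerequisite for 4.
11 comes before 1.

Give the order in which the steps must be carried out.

Only 3 has no prerequisites, so it is first.
Next only 5 has its prerequisites met → 5.
That leaves 2 as the only ready step → 2.
12 needed 3 and 2, now all done → 12.
9 needed 3 and 12, now all done → 9.
10 is the only step now ready → 10.
8 needed 2 and 10, now all done → 8.
6 needed 3, 2, 5 and 8, now all done → 6.
That leaves 11 as the only ready step → 11.
Next only 4 has its prerequisites met → 4.
7 needed 9, 4, 2, 10 and 5, now all done → 7.
1 is the only step now ready → 1.

3, 5, 2, 12, 9, 10, 8, 6, 11, 4, 7, 1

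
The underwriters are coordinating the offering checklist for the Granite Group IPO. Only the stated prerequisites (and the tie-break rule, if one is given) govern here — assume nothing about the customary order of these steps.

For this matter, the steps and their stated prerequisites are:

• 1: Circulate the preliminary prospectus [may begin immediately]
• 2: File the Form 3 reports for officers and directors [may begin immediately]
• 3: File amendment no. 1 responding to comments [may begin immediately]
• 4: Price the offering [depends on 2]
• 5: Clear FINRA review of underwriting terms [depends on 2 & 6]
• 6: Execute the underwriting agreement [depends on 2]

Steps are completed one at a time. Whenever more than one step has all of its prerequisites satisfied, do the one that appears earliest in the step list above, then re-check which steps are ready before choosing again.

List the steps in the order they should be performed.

1 2 3 4 6 5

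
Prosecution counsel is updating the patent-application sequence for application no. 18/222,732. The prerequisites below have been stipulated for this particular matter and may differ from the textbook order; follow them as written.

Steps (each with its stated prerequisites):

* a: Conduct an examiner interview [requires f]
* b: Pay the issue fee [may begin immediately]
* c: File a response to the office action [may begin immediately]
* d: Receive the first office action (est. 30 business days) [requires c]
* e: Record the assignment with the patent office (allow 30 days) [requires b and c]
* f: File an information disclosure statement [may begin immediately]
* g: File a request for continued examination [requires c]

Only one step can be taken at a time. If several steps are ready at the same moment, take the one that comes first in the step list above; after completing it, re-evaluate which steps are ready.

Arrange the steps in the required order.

b, c and f have no prerequisites; b is listed earlier, so b is first.
Now c and f have their prerequisites met. c is listed earlier, so c next.
Now d, e, f and g have their prerequisites met. d is listed earlier, so d next.
Ready: e, f and g. e is listed earlier → e.
f and g are both available; f is listed earlier → f.
Ready: a and g. a is listed earlier → a.
Next only g has its prerequisites met → g.

b, c, d, e, f, a, g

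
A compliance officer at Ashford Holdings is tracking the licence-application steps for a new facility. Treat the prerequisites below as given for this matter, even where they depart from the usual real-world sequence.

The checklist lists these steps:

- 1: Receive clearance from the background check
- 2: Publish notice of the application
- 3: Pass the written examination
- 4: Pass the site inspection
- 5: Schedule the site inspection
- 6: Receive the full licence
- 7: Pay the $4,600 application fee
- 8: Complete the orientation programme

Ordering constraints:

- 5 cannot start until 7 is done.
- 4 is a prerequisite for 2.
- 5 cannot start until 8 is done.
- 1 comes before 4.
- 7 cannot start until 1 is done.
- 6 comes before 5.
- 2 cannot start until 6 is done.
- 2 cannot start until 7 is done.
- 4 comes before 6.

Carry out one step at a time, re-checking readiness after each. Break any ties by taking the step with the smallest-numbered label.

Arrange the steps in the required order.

1, 3 and 8 have no prerequisites; 1 has the earlier label, so 1 is first.
4 and 7 now also ready, so the ready set is {3, 4, 7, 8}; 3 has the earlier label → 3.
Now 4, 7 and 8 have their prerequisites met. 4 has the earlier label, so 4 next.
6 now also ready, so the ready set is {6, 7, 8}; 6 has the earlier label → 6.
Now 7 and 8 have their prerequisites met. 7 has the earlier label, so 7 next.
Now 2 and 8 have their prerequisites met. 2 has the earlier label, so 2 next.
Next only 8 has its prerequisites met → 8.
5 needed 6, 7 and 8, now all done → 5.

1, 3, 4, 6, 7, 2, 8, 5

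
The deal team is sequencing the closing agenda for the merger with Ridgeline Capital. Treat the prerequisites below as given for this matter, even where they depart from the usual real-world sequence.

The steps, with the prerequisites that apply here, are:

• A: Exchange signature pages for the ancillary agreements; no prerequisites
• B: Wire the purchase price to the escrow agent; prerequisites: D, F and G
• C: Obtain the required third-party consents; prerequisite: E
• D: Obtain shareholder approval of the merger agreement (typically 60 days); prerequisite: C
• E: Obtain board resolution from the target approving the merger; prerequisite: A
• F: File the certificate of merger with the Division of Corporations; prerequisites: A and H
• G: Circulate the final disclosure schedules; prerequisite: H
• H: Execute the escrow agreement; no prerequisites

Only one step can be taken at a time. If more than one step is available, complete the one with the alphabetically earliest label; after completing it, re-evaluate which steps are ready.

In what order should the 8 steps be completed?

A E C D H F G B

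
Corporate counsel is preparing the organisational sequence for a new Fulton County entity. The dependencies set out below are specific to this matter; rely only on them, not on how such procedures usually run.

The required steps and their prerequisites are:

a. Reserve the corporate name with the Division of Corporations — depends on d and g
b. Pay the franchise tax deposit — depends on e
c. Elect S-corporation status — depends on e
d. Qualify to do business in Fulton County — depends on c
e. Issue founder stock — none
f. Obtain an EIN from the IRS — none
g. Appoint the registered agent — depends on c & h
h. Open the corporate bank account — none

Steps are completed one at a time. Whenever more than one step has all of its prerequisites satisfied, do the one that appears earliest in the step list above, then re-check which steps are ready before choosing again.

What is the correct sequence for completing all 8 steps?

e, f and h have no prerequisites; e is listed earlier, so e is first.
Ready: b, c, f and h. b is listed earlier → b.
Now c, f and h have their prerequisites met. c is listed earlier, so c next.
d now also ready, so the ready set is {d, f, h}; d is listed earlier → d.
f and h are both available; f is listed earlier → f.
h is the only step now ready → h.
g is the only step now ready → g.
a needed d and g, now all done → a.

e → b → c → d → f → h → g → a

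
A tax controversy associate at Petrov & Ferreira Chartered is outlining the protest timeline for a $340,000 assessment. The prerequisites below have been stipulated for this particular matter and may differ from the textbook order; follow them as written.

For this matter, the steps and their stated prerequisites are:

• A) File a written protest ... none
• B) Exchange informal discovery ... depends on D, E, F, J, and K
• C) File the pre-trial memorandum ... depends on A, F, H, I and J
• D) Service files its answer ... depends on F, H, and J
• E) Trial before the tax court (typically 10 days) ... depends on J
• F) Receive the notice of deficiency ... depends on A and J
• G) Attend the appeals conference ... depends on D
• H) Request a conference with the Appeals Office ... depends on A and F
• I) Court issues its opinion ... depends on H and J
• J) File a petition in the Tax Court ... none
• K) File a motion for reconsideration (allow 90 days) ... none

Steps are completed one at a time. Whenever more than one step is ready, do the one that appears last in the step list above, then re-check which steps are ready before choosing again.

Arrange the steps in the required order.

Nothing is required for K, J and A. K is listed later → K first.
J and A are both available; J is listed later → J.
Now E and A have their prerequisites met. E is listed later, so E next.
Next only A has its prerequisites met → A.
F is the only step now ready → F.
That leaves H as the only ready step → H.
Ready: I and D. I is listed later → I.
Ready: D and C. D is listed later → D.
G and B now also ready, so the ready set is {G, C, B}; G is listed later → G.
Ready: C and B. C is listed later → C.
That leaves B as the only ready step → B.

K → J → E → A → F → H → I → D → G → C → B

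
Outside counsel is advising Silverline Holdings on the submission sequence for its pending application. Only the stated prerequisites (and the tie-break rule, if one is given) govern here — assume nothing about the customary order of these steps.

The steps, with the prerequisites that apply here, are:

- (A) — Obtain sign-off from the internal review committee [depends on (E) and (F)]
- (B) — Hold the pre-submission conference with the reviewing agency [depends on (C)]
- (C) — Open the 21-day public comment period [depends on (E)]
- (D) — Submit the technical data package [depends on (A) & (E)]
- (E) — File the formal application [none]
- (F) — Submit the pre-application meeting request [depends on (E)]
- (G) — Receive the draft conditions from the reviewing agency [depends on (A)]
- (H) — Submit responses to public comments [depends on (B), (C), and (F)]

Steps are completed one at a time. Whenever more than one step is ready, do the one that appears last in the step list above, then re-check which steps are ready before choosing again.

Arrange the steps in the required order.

Only (E) has no prerequisites, so it is first.
(F) and (C) are both available; (F) is listed later → (F).
Ready: (C) and (A). (C) is listed later → (C).
Now (B) and (A) have their prerequisites met. (B) is listed later, so (B) next.
Ready: (H) and (A). (H) is listed later → (H).
That leaves (A) as the only ready step → (A).
Ready: (G) and (D). (G) is listed later → (G).
(D) needed (E) and (A), now all done → (D).

(E) → (F) → (C) → (B) → (H) → (A) → (G) → (D)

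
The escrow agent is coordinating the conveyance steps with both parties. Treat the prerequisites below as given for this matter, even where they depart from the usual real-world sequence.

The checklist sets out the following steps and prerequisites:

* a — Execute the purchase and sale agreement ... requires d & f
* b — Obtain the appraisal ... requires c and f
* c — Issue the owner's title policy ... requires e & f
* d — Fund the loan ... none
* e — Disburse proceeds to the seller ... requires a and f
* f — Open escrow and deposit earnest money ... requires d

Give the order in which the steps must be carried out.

d has no prerequisites → d first.
f is the only step now ready → f.
Next only a has its prerequisites met → a.
That leaves e as the only ready step → e.
c needed e and f, now all done → c.
That leaves b as the only ready step → b.

d f a e c b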